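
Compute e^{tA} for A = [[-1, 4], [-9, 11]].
e^{tA} = [[(1 - 6*t)*e^{5*t}, 4*t*e^{5*t}], [-9*t*e^{5*t}, (6*t + 1)*e^{5*t}]]

A has Jordan form J = [[5, 1], [0, 5]] with A = PJP^{-1}, so e^{tA} = P e^{tJ} P^{-1}.

For a Jordan block J_k(λ), e^{tJ_k(λ)} = e^{λt} · (I + tN + t^2 N^2/2! + ... + t^{k-1} N^{k-1}/(k-1)!) where N is the nilpotent superdiagonal part.

Assembling the blocks and conjugating back gives the entries of e^{tA} as shown above.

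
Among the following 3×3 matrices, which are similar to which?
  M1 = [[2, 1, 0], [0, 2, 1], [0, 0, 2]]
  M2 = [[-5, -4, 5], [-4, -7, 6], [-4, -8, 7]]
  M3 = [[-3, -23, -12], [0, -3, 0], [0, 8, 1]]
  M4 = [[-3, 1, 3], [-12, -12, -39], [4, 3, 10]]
Characteristic polynomials: χ_{M1} = (x - 2)^3, χ_{M2} = (x - 1)(x + 3)^2, χ_{M3} = (x - 1)(x + 3)^2, χ_{M4} = (x - 1)(x + 3)^2.

{M1}: invariant factors (x - 2)^3.

{M2, M3, M4}: invariant factors (x - 1)(x + 3)^2.

Matrices are similar if and only if their invariant-factor lists agree; the partition into similarity classes is {M1}, {M2, M3, M4}.

2 classes: {M1}, {M2, M3, M4}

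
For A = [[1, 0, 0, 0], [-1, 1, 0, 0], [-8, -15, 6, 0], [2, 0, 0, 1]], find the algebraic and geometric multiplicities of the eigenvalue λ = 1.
The characteristic polynomial is (x - 6)(x - 1)^3, so the factor x - 1 appears with exponent 3: the algebraic multiplicity is 3.

rank(A - I) = 2, so the eigenspace has dimension 4 - 2 = 2: the geometric multiplicity is 2.

Since 2 < 3, A is not diagonalizable.

algebraic multiplicity 3, geometric multiplicity 2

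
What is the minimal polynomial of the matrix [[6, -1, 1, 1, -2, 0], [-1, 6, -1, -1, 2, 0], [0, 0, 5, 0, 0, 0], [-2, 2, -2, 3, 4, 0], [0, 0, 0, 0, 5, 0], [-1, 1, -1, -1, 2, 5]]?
m_A(x) = (x - 5)^2

The characteristic polynomial factors as (x - 5)^6. The minimal polynomial is ∏(x - λ)^{k_λ} where k_λ is the size of the largest Jordan block at λ.

For λ = 5: rank(A - 5I) = 1, and the largest Jordan block has size 2 (the smallest k with rank((A - 5I)^k) = rank((A - 5I)^(k+1))).

So m_A(x) = (x - 5)^2.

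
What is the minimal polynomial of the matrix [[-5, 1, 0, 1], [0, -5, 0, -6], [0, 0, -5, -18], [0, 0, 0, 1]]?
The characteristic polynomial factors as (x - 1)(x + 5)^3. The minimal polynomial is ∏(x - λ)^{k_λ} where k_λ is the size of the largest Jordan block at λ.

For λ = -5: rank(A + 5I) = 2, and the largest Jordan block has size 2 (the smallest k with rank((A + 5I)^k) = rank((A + 5I)^(k+1))).
For λ = 1: rank(A - I) = 3, and the largest Jordan block has size 1 (the smallest k with rank((A - I)^k) = rank((A - I)^(k+1))).

So m_A(x) = (x - 1)(x + 5)^2.

m_A(x) = (x - 1)(x + 5)^2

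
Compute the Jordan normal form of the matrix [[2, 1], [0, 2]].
J = [[2, 1], [0, 2]]

The characteristic polynomial is det(xI - A) = (x - 2)^2, so the eigenvalues are 2 (algebraic multiplicity 2).

For λ = 2: rank(A - 2I) = 1, rank((A - 2I)^2) = 0. The eigenspace has dimension 2 - 1 = 1, so there is 1 Jordan block; the rank sequence gives block sizes [2].

Assembling the blocks gives the Jordan form J above.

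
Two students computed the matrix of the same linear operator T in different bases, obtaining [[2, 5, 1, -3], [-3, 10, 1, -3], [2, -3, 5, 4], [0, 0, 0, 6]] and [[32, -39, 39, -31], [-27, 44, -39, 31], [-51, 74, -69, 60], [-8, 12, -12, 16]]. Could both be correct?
Yes.

Two matrices over a field are similar if and only if they have the same invariant factors.

Both A and B have characteristic polynomial (x - 6)^3(x - 5) and minimal polynomial (x - 6)^3(x - 5). Computing further, both have invariant factors (x - 6)^3(x - 5). Hence A and B are similar.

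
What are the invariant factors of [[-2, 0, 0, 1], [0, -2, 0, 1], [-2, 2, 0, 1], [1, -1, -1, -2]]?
The Jordan structure of A has elementary divisors (x + 2), (x + 2), (x + 1)^2. Arranging the block sizes at each eigenvalue in decreasing order and taking row products gives the invariant factors.

Invariant factors (smallest first, each dividing the next): x + 2, (x + 1)^2(x + 2).

Check: the last factor (x + 1)^2(x + 2) is the minimal polynomial, and the product (x + 1)^2(x + 2)^2 is the characteristic polynomial.

x + 2, (x + 1)^2(x + 2)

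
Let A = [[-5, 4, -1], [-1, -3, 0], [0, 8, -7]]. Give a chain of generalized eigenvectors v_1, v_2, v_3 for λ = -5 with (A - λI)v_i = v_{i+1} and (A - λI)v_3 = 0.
We seek v_1 ∈ ker((A + 5I)^3) \ ker((A + 5I)^2), then set v_{i+1} = (A + 5I) v_i.

One such chain is v_1 = [[-1, 0, -1]]^T, v_2 = [[1, 1, 2]]^T, v_3 = [[2, 1, 4]]^T. Check: (A + 5I) v_3 = [[0, 0, 0]]^T = 0.

v_1 = [[-1, 0, -1]]^T, v_2 = [[1, 1, 2]]^T, v_3 = [[2, 1, 4]]^T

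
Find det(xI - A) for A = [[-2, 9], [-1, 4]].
xI - A = [[x + 2, -9], [1, x - 4]].

Expanding det(xI - A) along the first row:
det(xI - A) = + (x + 2)·det([[x - 4]]) - (-9)·det([[1]]).

Evaluating gives χ_A(x) = x^2 - 2x + 1 = (x - 1)^2.

χ_A(x) = (x - 1)^2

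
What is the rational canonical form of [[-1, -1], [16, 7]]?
The invariant factors of A (the non-unit diagonal entries of the Smith normal form of xI - A over ℚ[x]) are (x - 3)^2, each dividing the next. The characteristic polynomial is their product, (x - 3)^2.

The rational canonical form is the block-diagonal matrix of companion matrices C(f_i):
R = [[0, -9], [1, 6]].

R = [[0, -9], [1, 6]]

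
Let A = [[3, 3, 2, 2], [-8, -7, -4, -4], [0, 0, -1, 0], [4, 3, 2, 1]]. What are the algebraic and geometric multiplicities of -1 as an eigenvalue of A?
algebraic multiplicity 4, geometric multiplicity 3

The characteristic polynomial is (x + 1)^4, so the factor x + 1 appears with exponent 4: the algebraic multiplicity is 4.

rank(A + I) = 1, so the eigenspace has dimension 4 - 1 = 3: the geometric multiplicity is 3.

Since 3 < 4, A is not diagonalizable.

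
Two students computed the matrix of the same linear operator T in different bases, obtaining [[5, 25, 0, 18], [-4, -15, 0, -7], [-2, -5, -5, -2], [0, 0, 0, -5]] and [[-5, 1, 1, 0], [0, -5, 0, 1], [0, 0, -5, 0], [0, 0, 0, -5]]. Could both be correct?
Yes.

Two matrices over a field are similar if and only if they have the same invariant factors.

Both A and B have characteristic polynomial (x + 5)^4 and minimal polynomial (x + 5)^3. Computing further, both have invariant factors x + 5, (x + 5)^3. Hence A and B are similar.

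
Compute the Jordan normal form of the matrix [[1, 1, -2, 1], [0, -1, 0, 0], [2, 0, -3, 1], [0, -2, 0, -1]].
The characteristic polynomial is det(xI - A) = (x + 1)^4, so the eigenvalues are -1 (algebraic multiplicity 4).

For λ = -1: rank(A + I) = 2, rank((A + I)^2) = 0. The eigenspace has dimension 4 - 2 = 2, so there are 2 Jordan blocks; the rank sequence gives block sizes [2, 2].

Assembling the blocks gives the Jordan form J above.

J = [[-1, 1, 0, 0], [0, -1, 0, 0], [0, 0, -1, 1], [0, 0, 0, -1]]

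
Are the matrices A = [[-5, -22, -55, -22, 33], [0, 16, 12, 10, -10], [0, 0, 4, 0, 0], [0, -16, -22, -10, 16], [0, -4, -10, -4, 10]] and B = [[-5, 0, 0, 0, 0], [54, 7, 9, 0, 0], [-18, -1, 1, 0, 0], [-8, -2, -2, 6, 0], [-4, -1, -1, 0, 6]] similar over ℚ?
Both have characteristic polynomial (x - 6)^2(x - 4)^2(x + 5), but the minimal polynomial of A is (x - 6)(x - 4)(x + 5) while the minimal polynomial of B is (x - 6)(x - 4)^2(x + 5). The minimal polynomial is a similarity invariant, so A and B are not similar.

No.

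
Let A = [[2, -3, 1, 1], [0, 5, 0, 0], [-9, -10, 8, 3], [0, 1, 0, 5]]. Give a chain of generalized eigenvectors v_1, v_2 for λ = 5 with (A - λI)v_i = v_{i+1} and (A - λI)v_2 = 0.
v_1 = [[-1, 1, 0, 1]]^T, v_2 = [[1, 0, 2, 1]]^T

We seek v_1 ∈ ker((A - 5I)^2) \ ker(A - 5I), then set v_{i+1} = (A - 5I) v_i.

One such chain is v_1 = [[-1, 1, 0, 1]]^T, v_2 = [[1, 0, 2, 1]]^T. Check: (A - 5I) v_2 = [[0, 0, 0, 0]]^T = 0.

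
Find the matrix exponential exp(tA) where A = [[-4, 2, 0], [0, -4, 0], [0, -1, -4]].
A has Jordan form J = [[-4, 1, 0], [0, -4, 0], [0, 0, -4]] with A = PJP^{-1}, so e^{tA} = P e^{tJ} P^{-1}.

For a Jordan block J_k(λ), e^{tJ_k(λ)} = e^{λt} · (I + tN + t^2 N^2/2! + ... + t^{k-1} N^{k-1}/(k-1)!) where N is the nilpotent superdiagonal part.

Assembling the blocks and conjugating back gives the entries of e^{tA} as shown above.

e^{tA} = [[e^{-4*t}, 2*t*e^{-4*t}, 0], [0, e^{-4*t}, 0], [0, -t*e^{-4*t}, e^{-4*t}]]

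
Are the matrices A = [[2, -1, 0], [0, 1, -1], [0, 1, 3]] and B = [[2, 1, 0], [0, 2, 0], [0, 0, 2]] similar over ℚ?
No.

Both have characteristic polynomial (x - 2)^3, but the minimal polynomial of A is (x - 2)^3 while the minimal polynomial of B is (x - 2)^2. The minimal polynomial is a similarity invariant, so A and B are not similar.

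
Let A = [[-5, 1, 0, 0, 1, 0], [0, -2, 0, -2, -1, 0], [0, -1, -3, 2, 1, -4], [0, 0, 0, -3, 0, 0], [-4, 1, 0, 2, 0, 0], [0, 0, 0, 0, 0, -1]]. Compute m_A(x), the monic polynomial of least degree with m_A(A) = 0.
m_A(x) = (x + 1)(x + 3)^2

The characteristic polynomial factors as (x + 1)^2(x + 3)^4. The minimal polynomial is ∏(x - λ)^{k_λ} where k_λ is the size of the largest Jordan block at λ.

For λ = -3: rank(A + 3I) = 3, and the largest Jordan block has size 2 (the smallest k with rank((A + 3I)^k) = rank((A + 3I)^(k+1))).
For λ = -1: rank(A + I) = 4, and the largest Jordan block has size 1 (the smallest k with rank((A + I)^k) = rank((A + I)^(k+1))).

So m_A(x) = (x + 1)(x + 3)^2.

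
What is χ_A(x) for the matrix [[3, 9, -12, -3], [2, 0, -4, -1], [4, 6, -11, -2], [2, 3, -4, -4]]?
χ_A(x) = (x + 3)^4

xI - A = [[x - 3, -9, 12, 3], [-2, x, 4, 1], [-4, -6, x + 11, 2], [-2, -3, 4, x + 4]].

Expanding det(xI - A) along the first row:
det(xI - A) = + (x - 3)·det([[x, 4, 1], [-6, x + 11, 2], [-3, 4, x + 4]]) - (-9)·det([[-2, 4, 1], [-4, x + 11, 2], [-2, 4, x + 4]]) + (12)·det([[-2, x, 1], [-4, -6, 2], [-2, -3, x + 4]]) - (3)·det([[-2, x, 4], [-4, -6, x + 11], [-2, -3, 4]]).

Evaluating gives χ_A(x) = x^4 + 12x^3 + 54x^2 + 108x + 81 = (x + 3)^4.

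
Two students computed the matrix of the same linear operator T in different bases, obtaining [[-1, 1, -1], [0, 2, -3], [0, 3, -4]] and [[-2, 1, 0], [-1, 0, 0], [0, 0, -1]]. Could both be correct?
Two matrices over a field are similar if and only if they have the same invariant factors.

Both A and B have characteristic polynomial (x + 1)^3 and minimal polynomial (x + 1)^2. Computing further, both have invariant factors x + 1, (x + 1)^2. Hence A and B are similar.

Yes.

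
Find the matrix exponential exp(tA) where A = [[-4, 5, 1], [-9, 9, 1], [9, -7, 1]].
e^{tA} = [[(1 - 6*t)*e^{2*t}, t*(5 - t)*e^{2*t}, t*(1 - t)*e^{2*t}], [-9*t*e^{2*t}, (-3*t^2 + 14*t + 2)*e^{2*t}/2, t*(2 - 3*t)*e^{2*t}/2], [9*t*e^{2*t}, t*(3*t - 14)*e^{2*t}/2, (3*t^2/2 - t + 1)*e^{2*t}]]

A has Jordan form J = [[2, 1, 0], [0, 2, 1], [0, 0, 2]] with A = PJP^{-1}, so e^{tA} = P e^{tJ} P^{-1}.

For a Jordan block J_k(λ), e^{tJ_k(λ)} = e^{λt} · (I + tN + t^2 N^2/2! + ... + t^{k-1} N^{k-1}/(k-1)!) where N is the nilpotent superdiagonal part.

Assembling the blocks and conjugating back gives the entries of e^{tA} as shown above.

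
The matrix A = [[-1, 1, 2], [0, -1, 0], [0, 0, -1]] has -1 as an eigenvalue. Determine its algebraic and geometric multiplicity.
algebraic multiplicity 3, geometric multiplicity 2

The characteristic polynomial is (x + 1)^3, so the factor x + 1 appears with exponent 3: the algebraic multiplicity is 3.

rank(A + I) = 1, so the eigenspace has dimension 3 - 1 = 2: the geometric multiplicity is 2.

Since 2 < 3, A is not diagonalizable.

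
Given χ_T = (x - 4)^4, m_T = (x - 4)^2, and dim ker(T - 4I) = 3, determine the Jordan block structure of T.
Jordan blocks: (4, 2), (4, 1), (4, 1)

λ = 4: algebraic multiplicity 4 (exponent in χ_T), largest block size 2 (exponent in m_T), 3 blocks (geometric multiplicity). These force block sizes [2, 1, 1].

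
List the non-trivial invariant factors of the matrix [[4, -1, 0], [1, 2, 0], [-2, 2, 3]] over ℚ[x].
x - 3, (x - 3)^2

The Jordan structure of A has elementary divisors (x - 3)^2, (x - 3). Arranging the block sizes at each eigenvalue in decreasing order and taking row products gives the invariant factors.

Invariant factors (smallest first, each dividing the next): x - 3, (x - 3)^2.

Check: the last factor (x - 3)^2 is the minimal polynomial, and the product (x - 3)^3 is the characteristic polynomial.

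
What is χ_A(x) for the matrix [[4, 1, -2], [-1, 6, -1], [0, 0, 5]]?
xI - A = [[x - 4, -1, 2], [1, x - 6, 1], [0, 0, x - 5]].

Expanding det(xI - A) along the first row:
det(xI - A) = + (x - 4)·det([[x - 6, 1], [0, x - 5]]) - (-1)·det([[1, 1], [0, x - 5]]) + (2)·det([[1, x - 6], [0, 0]]).

Evaluating gives χ_A(x) = x^3 - 15x^2 + 75x - 125 = (x - 5)^3.

χ_A(x) = (x - 5)^3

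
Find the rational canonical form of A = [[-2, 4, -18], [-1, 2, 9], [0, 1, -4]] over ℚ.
The invariant factors of A (the non-unit diagonal entries of the Smith normal form of xI - A over ℚ[x]) are (x - 3)(x + 3)(x + 4), each dividing the next. The characteristic polynomial is their product, (x - 3)(x + 3)(x + 4).

The rational canonical form is the block-diagonal matrix of companion matrices C(f_i):
R = [[0, 0, 36], [1, 0, 9], [0, 1, -4]].

R = [[0, 0, 36], [1, 0, 9], [0, 1, -4]]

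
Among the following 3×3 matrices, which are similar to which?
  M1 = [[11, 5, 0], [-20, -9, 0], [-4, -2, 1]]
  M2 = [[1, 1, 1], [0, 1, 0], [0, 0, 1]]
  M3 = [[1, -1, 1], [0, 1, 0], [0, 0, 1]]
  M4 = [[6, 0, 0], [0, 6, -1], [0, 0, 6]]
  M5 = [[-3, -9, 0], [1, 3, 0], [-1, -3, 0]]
3 classes: {M1, M2, M3}, {M4}, {M5}

Characteristic polynomials: χ_{M1} = (x - 1)^3, χ_{M2} = (x - 1)^3, χ_{M3} = (x - 1)^3, χ_{M4} = (x - 6)^3, χ_{M5} = x^3.

{M1, M2, M3}: invariant factors x - 1, (x - 1)^2.

{M4}: invariant factors x - 6, (x - 6)^2.

{M5}: invariant factors x, x^2.

Matrices are similar if and only if their invariant-factor lists agree; the partition into similarity classes is {M1, M2, M3}, {M4}, {M5}.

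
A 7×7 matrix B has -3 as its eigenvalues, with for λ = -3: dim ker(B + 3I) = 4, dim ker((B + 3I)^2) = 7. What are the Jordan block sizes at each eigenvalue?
Jordan blocks: (-3, 2), (-3, 2), (-3, 2), (-3, 1)

λ = -3: successive nullity increments [4, 3] count blocks of size ≥ k; block sizes are [2, 2, 2, 1].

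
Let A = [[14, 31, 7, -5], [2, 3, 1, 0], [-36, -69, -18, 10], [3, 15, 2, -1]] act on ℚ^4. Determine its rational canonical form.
The invariant factors of A (the non-unit diagonal entries of the Smith normal form of xI - A over ℚ[x]) are x^2 + x - 5, x^2 + x - 5, each dividing the next. The characteristic polynomial is their product, (x^2 + x - 5)^2.

The rational canonical form is the block-diagonal matrix of companion matrices C(f_i):
R = [[0, 5, 0, 0], [1, -1, 0, 0], [0, 0, 0, 5], [0, 0, 1, -1]].

Note the characteristic polynomial does not split into linear factors over ℚ, so A has no Jordan form over ℚ; the rational canonical form exists over any field.

R = [[0, 5, 0, 0], [1, -1, 0, 0], [0, 0, 0, 5], [0, 0, 1, -1]]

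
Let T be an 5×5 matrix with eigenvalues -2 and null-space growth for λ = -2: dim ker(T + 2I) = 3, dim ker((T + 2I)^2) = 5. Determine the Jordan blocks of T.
λ = -2: successive nullity increments [3, 2] count blocks of size ≥ k; block sizes are [2, 2, 1].

Jordan blocks: (-2, 2), (-2, 2), (-2, 1)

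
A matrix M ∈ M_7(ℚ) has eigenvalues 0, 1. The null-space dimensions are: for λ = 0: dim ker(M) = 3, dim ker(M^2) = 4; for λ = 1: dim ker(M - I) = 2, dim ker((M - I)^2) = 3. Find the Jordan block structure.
Jordan blocks: (0, 2), (0, 1), (0, 1), (1, 2), (1, 1)

λ = 0: successive nullity increments [3, 1] count blocks of size ≥ k; block sizes are [2, 1, 1].
λ = 1: successive nullity increments [2, 1] count blocks of size ≥ k; block sizes are [2, 1].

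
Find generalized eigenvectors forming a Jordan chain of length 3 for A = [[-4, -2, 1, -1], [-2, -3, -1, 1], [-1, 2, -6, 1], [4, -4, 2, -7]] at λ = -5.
We seek v_1 ∈ ker((A + 5I)^3) \ ker((A + 5I)^2), then set v_{i+1} = (A + 5I) v_i.

One such chain is v_1 = [[0, 0, 1, 2]]^T, v_2 = [[-1, 1, 1, -2]]^T, v_3 = [[0, 1, 0, -2]]^T. Check: (A + 5I) v_3 = [[0, 0, 0, 0]]^T = 0.

v_1 = [[0, 0, 1, 2]]^T, v_2 = [[-1, 1, 1, -2]]^T, v_3 = [[0, 1, 0, -2]]^T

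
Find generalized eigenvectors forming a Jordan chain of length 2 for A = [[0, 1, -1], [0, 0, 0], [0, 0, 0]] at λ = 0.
We seek v_1 ∈ ker(A^2) \ ker(A), then set v_{i+1} = A v_i.

One such chain is v_1 = [[0, 0, -1]]^T, v_2 = [[1, 0, 0]]^T. Check: A v_2 = [[0, 0, 0]]^T = 0.

v_1 = [[0, 0, -1]]^T, v_2 = [[1, 0, 0]]^T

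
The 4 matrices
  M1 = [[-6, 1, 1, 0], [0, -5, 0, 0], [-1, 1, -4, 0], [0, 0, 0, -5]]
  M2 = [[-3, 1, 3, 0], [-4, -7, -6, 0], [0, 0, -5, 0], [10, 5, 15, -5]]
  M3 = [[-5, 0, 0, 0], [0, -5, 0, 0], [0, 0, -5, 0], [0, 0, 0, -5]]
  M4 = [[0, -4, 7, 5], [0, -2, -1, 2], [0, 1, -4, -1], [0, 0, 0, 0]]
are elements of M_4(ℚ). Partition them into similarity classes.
3 classes: {M1, M2}, {M3}, {M4}

Characteristic polynomials: χ_{M1} = (x + 5)^4, χ_{M2} = (x + 5)^4, χ_{M3} = (x + 5)^4, χ_{M4} = x^2(x + 3)^2.

{M1, M2}: invariant factors x + 5, x + 5, (x + 5)^2.

{M3}: invariant factors x + 5, x + 5, x + 5, x + 5.

{M4}: invariant factors x^2(x + 3)^2.

Matrices are similar if and only if their invariant-factor lists agree; the partition into similarity classes is {M1, M2}, {M3}, {M4}.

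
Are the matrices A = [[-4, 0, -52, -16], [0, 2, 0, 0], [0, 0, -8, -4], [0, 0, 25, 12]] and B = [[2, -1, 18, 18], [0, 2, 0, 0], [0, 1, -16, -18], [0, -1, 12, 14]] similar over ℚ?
Yes.

Two matrices over a field are similar if and only if they have the same invariant factors.

Both A and B have characteristic polynomial (x - 2)^3(x + 4) and minimal polynomial (x - 2)^2(x + 4). Computing further, both have invariant factors x - 2, (x - 2)^2(x + 4). Hence A and B are similar.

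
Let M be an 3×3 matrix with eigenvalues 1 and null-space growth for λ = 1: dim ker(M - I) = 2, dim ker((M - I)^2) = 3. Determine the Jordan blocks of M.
λ = 1: successive nullity increments [2, 1] count blocks of size ≥ k; block sizes are [2, 1].

Jordan blocks: (1, 2), (1, 1)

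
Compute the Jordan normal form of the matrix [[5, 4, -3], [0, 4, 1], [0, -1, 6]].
J = [[5, 1, 0], [0, 5, 1], [0, 0, 5]]

The characteristic polynomial is det(xI - A) = (x - 5)^3, so the eigenvalues are 5 (algebraic multiplicity 3).

For λ = 5: rank(A - 5I) = 2, rank((A - 5I)^2) = 1, rank((A - 5I)^3) = 0. The eigenspace has dimension 3 - 2 = 1, so there is 1 Jordan block; the rank sequence gives block sizes [3].

Assembling the blocks gives the Jordan form J above.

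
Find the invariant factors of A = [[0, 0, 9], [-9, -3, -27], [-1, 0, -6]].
x + 3, (x + 3)^2

The Jordan structure of A has elementary divisors (x + 3)^2, (x + 3). Arranging the block sizes at each eigenvalue in decreasing order and taking row products gives the invariant factors.

Invariant factors (smallest first, each dividing the next): x + 3, (x + 3)^2.

Check: the last factor (x + 3)^2 is the minimal polynomial, and the product (x + 3)^3 is the characteristic polynomial.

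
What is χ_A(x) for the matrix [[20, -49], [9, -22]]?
χ_A(x) = (x + 1)^2

xI - A = [[x - 20, 49], [-9, x + 22]].

Expanding det(xI - A) along the first row:
det(xI - A) = + (x - 20)·det([[x + 22]]) - (49)·det([[-9]]).

Evaluating gives χ_A(x) = x^2 + 2x + 1 = (x + 1)^2.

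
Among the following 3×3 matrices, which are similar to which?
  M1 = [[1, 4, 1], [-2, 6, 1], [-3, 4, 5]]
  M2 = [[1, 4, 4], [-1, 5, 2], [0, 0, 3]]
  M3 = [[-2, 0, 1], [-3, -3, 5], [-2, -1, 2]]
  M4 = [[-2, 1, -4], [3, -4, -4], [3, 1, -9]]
Characteristic polynomials: χ_{M1} = (x - 4)^3, χ_{M2} = (x - 3)^3, χ_{M3} = (x + 1)^3, χ_{M4} = (x + 5)^3.

{M1}: invariant factors (x - 4)^3.

{M2}: invariant factors x - 3, (x - 3)^2.

{M3}: invariant factors (x + 1)^3.

{M4}: invariant factors x + 5, (x + 5)^2.

Matrices are similar if and only if their invariant-factor lists agree; the partition into similarity classes is {M1}, {M2}, {M3}, {M4}.

4 classes: {M1}, {M2}, {M3}, {M4}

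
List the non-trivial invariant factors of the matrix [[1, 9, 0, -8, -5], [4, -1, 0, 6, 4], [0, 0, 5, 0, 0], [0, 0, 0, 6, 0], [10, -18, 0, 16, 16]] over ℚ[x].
(x - 6)(x - 5), (x - 6)(x - 5)^2

The Jordan structure of A has elementary divisors (x - 5)^2, (x - 5), (x - 6), (x - 6). Arranging the block sizes at each eigenvalue in decreasing order and taking row products gives the invariant factors.

Invariant factors (smallest first, each dividing the next): (x - 6)(x - 5), (x - 6)(x - 5)^2.

Check: the last factor (x - 6)(x - 5)^2 is the minimal polynomial, and the product (x - 6)^2(x - 5)^3 is the characteristic polynomial.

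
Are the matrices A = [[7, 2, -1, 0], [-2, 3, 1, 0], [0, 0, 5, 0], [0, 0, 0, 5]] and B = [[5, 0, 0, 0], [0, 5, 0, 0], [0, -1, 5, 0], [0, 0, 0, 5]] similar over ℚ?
Yes.

Two matrices over a field are similar if and only if they have the same invariant factors.

Both A and B have characteristic polynomial (x - 5)^4 and minimal polynomial (x - 5)^2. Computing further, both have invariant factors x - 5, x - 5, (x - 5)^2. Hence A and B are similar.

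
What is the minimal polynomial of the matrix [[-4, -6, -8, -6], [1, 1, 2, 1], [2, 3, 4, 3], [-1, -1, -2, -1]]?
m_A(x) = x^2

The characteristic polynomial factors as x^4. The minimal polynomial is ∏(x - λ)^{k_λ} where k_λ is the size of the largest Jordan block at λ.

For λ = 0: rank(A) = 2, and the largest Jordan block has size 2 (the smallest k with rank(A^k) = rank(A^(k+1))).

So m_A(x) = x^2.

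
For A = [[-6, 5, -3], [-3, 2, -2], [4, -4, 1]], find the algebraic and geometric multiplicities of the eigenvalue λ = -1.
algebraic multiplicity 3, geometric multiplicity 1

The characteristic polynomial is (x + 1)^3, so the factor x + 1 appears with exponent 3: the algebraic multiplicity is 3.

rank(A + I) = 2, so the eigenspace has dimension 3 - 2 = 1: the geometric multiplicity is 1.

Since 1 < 3, A is not diagonalizable.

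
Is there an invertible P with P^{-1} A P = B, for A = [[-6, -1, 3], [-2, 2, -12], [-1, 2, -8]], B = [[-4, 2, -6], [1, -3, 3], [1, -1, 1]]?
No.

trace(A) = -12 but trace(B) = -6. The trace is a similarity invariant, so A and B are not similar.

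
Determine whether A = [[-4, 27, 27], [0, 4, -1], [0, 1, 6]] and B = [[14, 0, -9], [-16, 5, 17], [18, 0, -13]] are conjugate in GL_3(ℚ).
Yes.

Two matrices over a field are similar if and only if they have the same invariant factors.

Both A and B have characteristic polynomial (x - 5)^2(x + 4) and minimal polynomial (x - 5)^2(x + 4). Computing further, both have invariant factors (x - 5)^2(x + 4). Hence A and B are similar.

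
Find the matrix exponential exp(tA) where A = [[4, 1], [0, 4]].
A has Jordan form J = [[4, 1], [0, 4]] with A = PJP^{-1}, so e^{tA} = P e^{tJ} P^{-1}.

For a Jordan block J_k(λ), e^{tJ_k(λ)} = e^{λt} · (I + tN + t^2 N^2/2! + ... + t^{k-1} N^{k-1}/(k-1)!) where N is the nilpotent superdiagonal part.

Assembling the blocks and conjugating back gives the entries of e^{tA} as shown above.

e^{tA} = [[e^{4*t}, t*e^{4*t}], [0, e^{4*t}]]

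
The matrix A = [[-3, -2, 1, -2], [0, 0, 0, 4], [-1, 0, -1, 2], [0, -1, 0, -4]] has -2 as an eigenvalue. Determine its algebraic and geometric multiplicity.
algebraic multiplicity 4, geometric multiplicity 2

The characteristic polynomial is (x + 2)^4, so the factor x + 2 appears with exponent 4: the algebraic multiplicity is 4.

rank(A + 2I) = 2, so the eigenspace has dimension 4 - 2 = 2: the geometric multiplicity is 2.

Since 2 < 4, A is not diagonalizable.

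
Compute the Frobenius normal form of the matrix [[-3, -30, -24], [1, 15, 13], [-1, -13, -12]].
R = [[0, 0, 15], [1, 0, 14], [0, 1, 0]]

The invariant factors of A (the non-unit diagonal entries of the Smith normal form of xI - A over ℚ[x]) are (x + 3)(x^2 - 3x - 5), each dividing the next. The characteristic polynomial is their product, (x + 3)(x^2 - 3x - 5).

The rational canonical form is the block-diagonal matrix of companion matrices C(f_i):
R = [[0, 0, 15], [1, 0, 14], [0, 1, 0]].

Note the characteristic polynomial does not split into linear factors over ℚ, so A has no Jordan form over ℚ; the rational canonical form exists over any field.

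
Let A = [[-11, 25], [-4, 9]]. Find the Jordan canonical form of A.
J = [[-1, 1], [0, -1]]

The characteristic polynomial is det(xI - A) = (x + 1)^2, so the eigenvalues are -1 (algebraic multiplicity 2).

For λ = -1: rank(A + I) = 1, rank((A + I)^2) = 0. The eigenspace has dimension 2 - 1 = 1, so there is 1 Jordan block; the rank sequence gives block sizes [2].

Assembling the blocks gives the Jordan form J above.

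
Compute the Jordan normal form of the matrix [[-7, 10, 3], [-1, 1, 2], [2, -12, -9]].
J = [[-5, 1, 0], [0, -5, 1], [0, 0, -5]]

The characteristic polynomial is det(xI - A) = (x + 5)^3, so the eigenvalues are -5 (algebraic multiplicity 3).

For λ = -5: rank(A + 5I) = 2, rank((A + 5I)^2) = 1, rank((A + 5I)^3) = 0. The eigenspace has dimension 3 - 2 = 1, so there is 1 Jordan block; the rank sequence gives block sizes [3].

Assembling the blocks gives the Jordan form J above.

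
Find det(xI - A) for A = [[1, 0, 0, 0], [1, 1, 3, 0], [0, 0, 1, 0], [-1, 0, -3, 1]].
χ_A(x) = (x - 1)^4

xI - A = [[x - 1, 0, 0, 0], [-1, x - 1, -3, 0], [0, 0, x - 1, 0], [1, 0, 3, x - 1]].

Expanding det(xI - A) along the first row:
det(xI - A) = + (x - 1)·det([[x - 1, -3, 0], [0, x - 1, 0], [0, 3, x - 1]]) - (0)·det([[-1, -3, 0], [0, x - 1, 0], [1, 3, x - 1]]) + (0)·det([[-1, x - 1, 0], [0, 0, 0], [1, 0, x - 1]]) - (0)·det([[-1, x - 1, -3], [0, 0, x - 1], [1, 0, 3]]).

Evaluating gives χ_A(x) = x^4 - 4x^3 + 6x^2 - 4x + 1 = (x - 1)^4.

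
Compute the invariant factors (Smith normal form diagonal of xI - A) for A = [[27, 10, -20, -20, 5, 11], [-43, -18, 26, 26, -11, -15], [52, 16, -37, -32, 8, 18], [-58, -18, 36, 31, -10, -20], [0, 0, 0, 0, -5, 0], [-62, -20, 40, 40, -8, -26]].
The Jordan structure of A has elementary divisors (x + 5)^2, (x + 5), (x + 5), (x + 4), (x + 4). Arranging the block sizes at each eigenvalue in decreasing order and taking row products gives the invariant factors.

Invariant factors (smallest first, each dividing the next): x + 5, (x + 4)(x + 5), (x + 4)(x + 5)^2.

Check: the last factor (x + 4)(x + 5)^2 is the minimal polynomial, and the product (x + 4)^2(x + 5)^4 is the characteristic polynomial.

x + 5, (x + 4)(x + 5), (x + 4)(x + 5)^2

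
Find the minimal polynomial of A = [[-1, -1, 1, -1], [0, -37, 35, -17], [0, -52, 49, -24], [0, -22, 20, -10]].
m_A(x) = (x - 4)(x + 1)^3

The characteristic polynomial factors as (x - 4)(x + 1)^3. The minimal polynomial is ∏(x - λ)^{k_λ} where k_λ is the size of the largest Jordan block at λ.

For λ = -1: rank(A + I) = 3, and the largest Jordan block has size 3 (the smallest k with rank((A + I)^k) = rank((A + I)^(k+1))).
For λ = 4: rank(A - 4I) = 3, and the largest Jordan block has size 1 (the smallest k with rank((A - 4I)^k) = rank((A - 4I)^(k+1))).

So m_A(x) = (x - 4)(x + 1)^3.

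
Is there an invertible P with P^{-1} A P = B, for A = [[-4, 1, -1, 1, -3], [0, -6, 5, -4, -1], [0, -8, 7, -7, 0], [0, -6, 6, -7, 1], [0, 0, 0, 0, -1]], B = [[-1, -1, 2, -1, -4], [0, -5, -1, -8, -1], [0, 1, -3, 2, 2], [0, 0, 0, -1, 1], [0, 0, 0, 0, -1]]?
Two matrices over a field are similar if and only if they have the same invariant factors.

Both A and B have characteristic polynomial (x + 1)^3(x + 4)^2 and minimal polynomial (x + 1)^3(x + 4)^2. Computing further, both have invariant factors (x + 1)^3(x + 4)^2. Hence A and B are similar.

Yes.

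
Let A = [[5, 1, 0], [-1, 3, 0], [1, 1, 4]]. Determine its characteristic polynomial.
χ_A(x) = (x - 4)^3

xI - A = [[x - 5, -1, 0], [1, x - 3, 0], [-1, -1, x - 4]].

Expanding det(xI - A) along the first row:
det(xI - A) = + (x - 5)·det([[x - 3, 0], [-1, x - 4]]) - (-1)·det([[1, 0], [-1, x - 4]]) + (0)·det([[1, x - 3], [-1, -1]]).

Evaluating gives χ_A(x) = x^3 - 12x^2 + 48x - 64 = (x - 4)^3.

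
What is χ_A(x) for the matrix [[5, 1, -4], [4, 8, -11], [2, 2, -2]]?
χ_A(x) = (x - 4)^2(x - 3)

xI - A = [[x - 5, -1, 4], [-4, x - 8, 11], [-2, -2, x + 2]].

Expanding det(xI - A) along the first row:
det(xI - A) = + (x - 5)·det([[x - 8, 11], [-2, x + 2]]) - (-1)·det([[-4, 11], [-2, x + 2]]) + (4)·det([[-4, x - 8], [-2, -2]]).

Evaluating gives χ_A(x) = x^3 - 11x^2 + 40x - 48 = (x - 4)^2(x - 3).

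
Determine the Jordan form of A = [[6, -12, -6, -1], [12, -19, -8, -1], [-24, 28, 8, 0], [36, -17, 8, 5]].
The characteristic polynomial is det(xI - A) = x^4, so the eigenvalues are 0 (algebraic multiplicity 4).

For λ = 0: rank(A) = 2, rank(A^2) = 1, rank(A^3) = 0. The eigenspace has dimension 4 - 2 = 2, so there are 2 Jordan blocks; the rank sequence gives block sizes [3, 1].

Assembling the blocks gives the Jordan form J above.

J = [[0, 1, 0, 0], [0, 0, 1, 0], [0, 0, 0, 0], [0, 0, 0, 0]]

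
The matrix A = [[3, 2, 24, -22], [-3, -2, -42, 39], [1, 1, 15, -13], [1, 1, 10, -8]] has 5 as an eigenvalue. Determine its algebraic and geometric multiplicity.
algebraic multiplicity 1, geometric multiplicity 1

The characteristic polynomial is (x - 5)(x - 1)^3, so the factor x - 5 appears with exponent 1: the algebraic multiplicity is 1.

rank(A - 5I) = 3, so the eigenspace has dimension 4 - 3 = 1: the geometric multiplicity is 1.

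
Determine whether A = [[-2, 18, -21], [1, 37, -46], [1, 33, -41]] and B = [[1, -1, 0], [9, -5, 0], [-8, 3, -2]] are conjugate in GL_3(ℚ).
Yes.

Two matrices over a field are similar if and only if they have the same invariant factors.

Both A and B have characteristic polynomial (x + 2)^3 and minimal polynomial (x + 2)^3. Computing further, both have invariant factors (x + 2)^3. Hence A and B are similar.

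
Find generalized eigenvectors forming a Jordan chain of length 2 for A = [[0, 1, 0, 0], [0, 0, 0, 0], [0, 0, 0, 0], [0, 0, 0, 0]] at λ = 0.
v_1 = [[0, 1, -2, 0]]^T, v_2 = [[1, 0, 0, 0]]^T

We seek v_1 ∈ ker(A^2) \ ker(A), then set v_{i+1} = A v_i.

One such chain is v_1 = [[0, 1, -2, 0]]^T, v_2 = [[1, 0, 0, 0]]^T. Check: A v_2 = [[0, 0, 0, 0]]^T = 0.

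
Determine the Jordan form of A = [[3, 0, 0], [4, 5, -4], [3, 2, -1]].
The characteristic polynomial is det(xI - A) = (x - 3)^2(x - 1), so the eigenvalues are 1 (algebraic multiplicity 1), 3 (algebraic multiplicity 2).

For λ = 1: algebraic multiplicity 1 gives one 1×1 block.

For λ = 3: rank(A - 3I) = 2, rank((A - 3I)^2) = 1. The eigenspace has dimension 3 - 2 = 1, so there is 1 Jordan block; the rank sequence gives block sizes [2].

Assembling the blocks gives the Jordan form J above.

J = [[1, 0, 0], [0, 3, 1], [0, 0, 3]]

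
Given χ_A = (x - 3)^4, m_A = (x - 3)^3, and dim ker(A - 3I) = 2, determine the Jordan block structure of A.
λ = 3: algebraic multiplicity 4 (exponent in χ_A), largest block size 3 (exponent in m_A), 2 blocks (geometric multiplicity). These force block sizes [3, 1].

Jordan blocks: (3, 3), (3, 1)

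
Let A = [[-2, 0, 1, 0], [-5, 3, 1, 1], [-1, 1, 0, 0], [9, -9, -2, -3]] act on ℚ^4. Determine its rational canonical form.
The invariant factors of A (the non-unit diagonal entries of the Smith normal form of xI - A over ℚ[x]) are (x + 2)(x^3 + 2), each dividing the next. The characteristic polynomial is their product, (x + 2)(x^3 + 2).

The rational canonical form is the block-diagonal matrix of companion matrices C(f_i):
R = [[0, 0, 0, -4], [1, 0, 0, -2], [0, 1, 0, 0], [0, 0, 1, -2]].

Note the characteristic polynomial does not split into linear factors over ℚ, so A has no Jordan form over ℚ; the rational canonical form exists over any field.

R = [[0, 0, 0, -4], [1, 0, 0, -2], [0, 1, 0, 0], [0, 0, 1, -2]]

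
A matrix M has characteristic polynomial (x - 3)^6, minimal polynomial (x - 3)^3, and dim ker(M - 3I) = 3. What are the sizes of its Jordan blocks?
λ = 3: algebraic multiplicity 6 (exponent in χ_M), largest block size 3 (exponent in m_M), 3 blocks (geometric multiplicity). These force block sizes [3, 2, 1].

Jordan blocks: (3, 3), (3, 2), (3, 1)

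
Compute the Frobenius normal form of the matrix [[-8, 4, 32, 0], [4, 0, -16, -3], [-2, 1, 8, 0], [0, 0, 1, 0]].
The invariant factors of A (the non-unit diagonal entries of the Smith normal form of xI - A over ℚ[x]) are x(x^3 + 3), each dividing the next. The characteristic polynomial is their product, x(x^3 + 3).

The rational canonical form is the block-diagonal matrix of companion matrices C(f_i):
R = [[0, 0, 0, 0], [1, 0, 0, -3], [0, 1, 0, 0], [0, 0, 1, 0]].

Note the characteristic polynomial does not split into linear factors over ℚ, so A has no Jordan form over ℚ; the rational canonical form exists over any field.

R = [[0, 0, 0, 0], [1, 0, 0, -3], [0, 1, 0, 0], [0, 0, 1, 0]]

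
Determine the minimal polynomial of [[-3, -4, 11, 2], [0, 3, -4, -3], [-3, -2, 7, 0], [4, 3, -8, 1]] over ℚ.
m_A(x) = (x - 2)^2

The characteristic polynomial factors as (x - 2)^4. The minimal polynomial is ∏(x - λ)^{k_λ} where k_λ is the size of the largest Jordan block at λ.

For λ = 2: rank(A - 2I) = 2, and the largest Jordan block has size 2 (the smallest k with rank((A - 2I)^k) = rank((A - 2I)^(k+1))).

So m_A(x) = (x - 2)^2.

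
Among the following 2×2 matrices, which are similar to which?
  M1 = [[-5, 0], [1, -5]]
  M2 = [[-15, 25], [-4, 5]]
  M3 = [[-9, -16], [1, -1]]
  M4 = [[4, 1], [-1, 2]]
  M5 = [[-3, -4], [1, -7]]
Characteristic polynomials: χ_{M1} = (x + 5)^2, χ_{M2} = (x + 5)^2, χ_{M3} = (x + 5)^2, χ_{M4} = (x - 3)^2, χ_{M5} = (x + 5)^2.

{M1, M2, M3, M5}: invariant factors (x + 5)^2.

{M4}: invariant factors (x - 3)^2.

Matrices are similar if and only if their invariant-factor lists agree; the partition into similarity classes is {M1, M2, M3, M5}, {M4}.

2 classes: {M1, M2, M3, M5}, {M4}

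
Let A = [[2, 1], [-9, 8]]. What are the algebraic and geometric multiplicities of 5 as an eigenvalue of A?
The characteristic polynomial is (x - 5)^2, so the factor x - 5 appears with exponent 2: the algebraic multiplicity is 2.

rank(A - 5I) = 1, so the eigenspace has dimension 2 - 1 = 1: the geometric multiplicity is 1.

Since 1 < 2, A is not diagonalizable.

algebraic multiplicity 2, geometric multiplicity 1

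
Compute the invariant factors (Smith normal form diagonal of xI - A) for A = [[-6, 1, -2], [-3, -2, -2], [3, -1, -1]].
x + 3, (x + 3)^2

The Jordan structure of A has elementary divisors (x + 3)^2, (x + 3). Arranging the block sizes at each eigenvalue in decreasing order and taking row products gives the invariant factors.

Invariant factors (smallest first, each dividing the next): x + 3, (x + 3)^2.

Check: the last factor (x + 3)^2 is the minimal polynomial, and the product (x + 3)^3 is the characteristic polynomial.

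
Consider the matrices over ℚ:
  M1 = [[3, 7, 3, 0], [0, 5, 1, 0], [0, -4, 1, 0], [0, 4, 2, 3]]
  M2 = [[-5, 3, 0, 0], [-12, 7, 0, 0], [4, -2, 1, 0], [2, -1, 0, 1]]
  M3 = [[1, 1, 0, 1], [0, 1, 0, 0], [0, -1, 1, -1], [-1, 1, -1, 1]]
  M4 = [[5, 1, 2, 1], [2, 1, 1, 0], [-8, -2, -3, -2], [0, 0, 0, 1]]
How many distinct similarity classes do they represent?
3 classes: {M1}, {M2}, {M3, M4}

Characteristic polynomials: χ_{M1} = (x - 3)^4, χ_{M2} = (x - 1)^4, χ_{M3} = (x - 1)^4, χ_{M4} = (x - 1)^4.

{M1}: invariant factors x - 3, (x - 3)^3.

{M2}: invariant factors x - 1, x - 1, (x - 1)^2.

{M3, M4}: invariant factors x - 1, (x - 1)^3.

Matrices are similar if and only if their invariant-factor lists agree; the partition into similarity classes is {M1}, {M2}, {M3, M4}.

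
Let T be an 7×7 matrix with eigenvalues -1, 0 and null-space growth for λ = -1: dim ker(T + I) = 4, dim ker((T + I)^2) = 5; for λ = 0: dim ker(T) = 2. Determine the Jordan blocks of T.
λ = -1: successive nullity increments [4, 1] count blocks of size ≥ k; block sizes are [2, 1, 1, 1].
λ = 0: successive nullity increments [2] count blocks of size ≥ k; block sizes are [1, 1].

Jordan blocks: (-1, 2), (-1, 1), (-1, 1), (-1, 1), (0, 1), (0, 1)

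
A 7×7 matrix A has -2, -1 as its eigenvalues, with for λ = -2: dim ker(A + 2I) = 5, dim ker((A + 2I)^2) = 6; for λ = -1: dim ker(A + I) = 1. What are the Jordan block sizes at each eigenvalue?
λ = -2: successive nullity increments [5, 1] count blocks of size ≥ k; block sizes are [2, 1, 1, 1, 1].
λ = -1: successive nullity increments [1] count blocks of size ≥ k; block sizes are [1].

Jordan blocks: (-2, 2), (-2, 1), (-2, 1), (-2, 1), (-2, 1), (-1, 1)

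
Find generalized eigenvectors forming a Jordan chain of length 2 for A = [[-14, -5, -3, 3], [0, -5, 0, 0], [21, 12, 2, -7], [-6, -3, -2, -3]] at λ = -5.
v_1 = [[0, 1, 0, 2]]^T, v_2 = [[1, 0, -2, 1]]^T

We seek v_1 ∈ ker((A + 5I)^2) \ ker(A + 5I), then set v_{i+1} = (A + 5I) v_i.

One such chain is v_1 = [[0, 1, 0, 2]]^T, v_2 = [[1, 0, -2, 1]]^T. Check: (A + 5I) v_2 = [[0, 0, 0, 0]]^T = 0.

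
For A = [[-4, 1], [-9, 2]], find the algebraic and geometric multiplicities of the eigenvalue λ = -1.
The characteristic polynomial is (x + 1)^2, so the factor x + 1 appears with exponent 2: the algebraic multiplicity is 2.

rank(A + I) = 1, so the eigenspace has dimension 2 - 1 = 1: the geometric multiplicity is 1.

Since 1 < 2, A is not diagonalizable.

algebraic multiplicity 2, geometric multiplicity 1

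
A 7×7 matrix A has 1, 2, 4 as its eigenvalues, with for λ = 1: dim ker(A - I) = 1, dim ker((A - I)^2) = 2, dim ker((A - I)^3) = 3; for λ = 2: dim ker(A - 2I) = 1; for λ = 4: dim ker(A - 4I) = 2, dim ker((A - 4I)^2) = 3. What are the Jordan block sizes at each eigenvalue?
λ = 1: successive nullity increments [1, 1, 1] count blocks of size ≥ k; block sizes are [3].
λ = 2: successive nullity increments [1] count blocks of size ≥ k; block sizes are [1].
λ = 4: successive nullity increments [2, 1] count blocks of size ≥ k; block sizes are [2, 1].

Jordan blocks: (1, 3), (2, 1), (4, 2), (4, 1)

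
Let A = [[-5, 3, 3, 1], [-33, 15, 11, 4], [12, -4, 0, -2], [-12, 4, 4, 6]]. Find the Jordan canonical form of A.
J = [[4, 1, 0, 0], [0, 4, 1, 0], [0, 0, 4, 0], [0, 0, 0, 4]]

The characteristic polynomial is det(xI - A) = (x - 4)^4, so the eigenvalues are 4 (algebraic multiplicity 4).

For λ = 4: rank(A - 4I) = 2, rank((A - 4I)^2) = 1, rank((A - 4I)^3) = 0. The eigenspace has dimension 4 - 2 = 2, so there are 2 Jordan blocks; the rank sequence gives block sizes [3, 1].

Assembling the blocks gives the Jordan form J above.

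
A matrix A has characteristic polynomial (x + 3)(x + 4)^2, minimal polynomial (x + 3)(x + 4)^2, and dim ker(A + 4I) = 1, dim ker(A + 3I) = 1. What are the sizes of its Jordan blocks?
λ = -4: algebraic multiplicity 2 (exponent in χ_A), largest block size 2 (exponent in m_A), 1 block (geometric multiplicity). This forces block sizes [2].
λ = -3: algebraic multiplicity 1 (exponent in χ_A), largest block size 1 (exponent in m_A), 1 block (geometric multiplicity). This forces block sizes [1].

Jordan blocks: (-4, 2), (-3, 1)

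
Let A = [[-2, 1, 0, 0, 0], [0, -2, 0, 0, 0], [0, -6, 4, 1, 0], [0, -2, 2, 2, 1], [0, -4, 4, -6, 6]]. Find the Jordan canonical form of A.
The characteristic polynomial is det(xI - A) = (x - 4)^3(x + 2)^2, so the eigenvalues are -2 (algebraic multiplicity 2), 4 (algebraic multiplicity 3).

For λ = -2: rank(A + 2I) = 4, rank((A + 2I)^2) = 3. The eigenspace has dimension 5 - 4 = 1, so there is 1 Jordan block; the rank sequence gives block sizes [2].

For λ = 4: rank(A - 4I) = 4, rank((A - 4I)^2) = 3, rank((A - 4I)^3) = 2. The eigenspace has dimension 5 - 4 = 1, so there is 1 Jordan block; the rank sequence gives block sizes [3].

Assembling the blocks gives the Jordan form J above.

J = [[-2, 1, 0, 0, 0], [0, -2, 0, 0, 0], [0, 0, 4, 1, 0], [0, 0, 0, 4, 1], [0, 0, 0, 0, 4]]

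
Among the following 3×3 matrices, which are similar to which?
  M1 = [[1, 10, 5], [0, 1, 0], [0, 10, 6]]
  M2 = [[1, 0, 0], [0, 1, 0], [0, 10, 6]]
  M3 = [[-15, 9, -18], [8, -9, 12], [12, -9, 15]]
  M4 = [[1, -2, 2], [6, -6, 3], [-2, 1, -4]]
Characteristic polynomials: χ_{M1} = (x - 6)(x - 1)^2, χ_{M2} = (x - 6)(x - 1)^2, χ_{M3} = (x + 3)^3, χ_{M4} = (x + 3)^3.

{M1, M2}: invariant factors x - 1, (x - 6)(x - 1).

{M3, M4}: invariant factors x + 3, (x + 3)^2.

Matrices are similar if and only if their invariant-factor lists agree; the partition into similarity classes is {M1, M2}, {M3, M4}.

2 classes: {M1, M2}, {M3, M4}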